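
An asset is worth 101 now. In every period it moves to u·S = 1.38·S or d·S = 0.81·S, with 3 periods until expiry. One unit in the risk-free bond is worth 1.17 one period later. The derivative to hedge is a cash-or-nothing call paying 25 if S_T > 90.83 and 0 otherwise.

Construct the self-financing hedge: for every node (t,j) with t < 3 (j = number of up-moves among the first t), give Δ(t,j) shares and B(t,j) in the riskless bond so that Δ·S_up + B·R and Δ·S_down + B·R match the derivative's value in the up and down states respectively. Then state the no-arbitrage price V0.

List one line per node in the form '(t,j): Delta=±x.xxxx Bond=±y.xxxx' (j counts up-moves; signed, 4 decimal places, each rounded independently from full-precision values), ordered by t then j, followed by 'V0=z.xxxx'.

(0,0): Delta=0.0431 Bond=10.4798
(1,0): Delta=0.1688 Bond=1.9730
(1,1): Delta=0.0000 Bond=18.2628
(2,0): Delta=0.6619 Bond=-30.3644
(2,1): Delta=0.0000 Bond=21.3675
(2,2): Delta=0.0000 Bond=21.3675
V0=14.8287

No-arbitrage ⇒ martingale measure with p* = (R−d)/(u−d) = 0.6316.
At expiry t=3: V(3,0)=0.0000, V(3,1)=25.0000, V(3,2)=25.0000, V(3,3)=25.0000
Node (2,0) S=66.2661: V=(p*·25.0000+(1−p*)·0.0000)/1.17=13.4953; Δ=(25.0000−0.0000)/(91.4472−53.6755)=0.6619; B=V−Δ·S=-30.3644
Node (2,1) S=112.8978: V=(p*·25.0000+(1−p*)·25.0000)/1.17=21.3675; Δ=(25.0000−25.0000)/(155.7990−91.4472)=0.0000; B=V−Δ·S=21.3675
Node (2,2) S=192.3444: V=(p*·25.0000+(1−p*)·25.0000)/1.17=21.3675; Δ=(25.0000−25.0000)/(265.4353−155.7990)=0.0000; B=V−Δ·S=21.3675
Node (1,0) S=81.8100: V=(p*·21.3675+(1−p*)·13.4953)/1.17=15.7839; Δ=(21.3675−13.4953)/(112.8978−66.2661)=0.1688; B=V−Δ·S=1.9730
Node (1,1) S=139.3800: V=(p*·21.3675+(1−p*)·21.3675)/1.17=18.2628; Δ=(21.3675−21.3675)/(192.3444−112.8978)=0.0000; B=V−Δ·S=18.2628
Node (0,0) S=101.0000: V=(p*·18.2628+(1−p*)·15.7839)/1.17=14.8287; Δ=(18.2628−15.7839)/(139.3800−81.8100)=0.0431; B=V−Δ·S=10.4798
Root portfolio cost Δ·101+B reproduces V0=14.8287.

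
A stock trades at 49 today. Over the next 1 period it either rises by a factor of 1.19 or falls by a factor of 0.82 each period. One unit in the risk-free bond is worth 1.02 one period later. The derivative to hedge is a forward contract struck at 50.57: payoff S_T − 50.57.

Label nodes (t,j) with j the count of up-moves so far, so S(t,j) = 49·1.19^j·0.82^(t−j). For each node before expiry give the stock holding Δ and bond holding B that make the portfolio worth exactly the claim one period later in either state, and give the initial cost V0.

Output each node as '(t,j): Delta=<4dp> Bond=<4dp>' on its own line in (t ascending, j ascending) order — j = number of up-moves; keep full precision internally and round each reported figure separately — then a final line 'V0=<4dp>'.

Under the risk-neutral measure, an up-move has probability p* = (R−d)/(u−d) = 0.5405 and values discount at R = 1.02.
At expiry t=1: V(1,0)=-10.3900, V(1,1)=7.7400
Node (0,0) S=49.0000: V=(p*·7.7400+(1−p*)·-10.3900)/1.02=-0.5784; Δ=(7.7400−-10.3900)/(58.3100−40.1800)=1.0000; B=V−Δ·S=-49.5784
Root portfolio cost Δ·49+B reproduces V0=-0.5784.

(0,0): Delta=1.0000 Bond=-49.5784
V0=-0.5784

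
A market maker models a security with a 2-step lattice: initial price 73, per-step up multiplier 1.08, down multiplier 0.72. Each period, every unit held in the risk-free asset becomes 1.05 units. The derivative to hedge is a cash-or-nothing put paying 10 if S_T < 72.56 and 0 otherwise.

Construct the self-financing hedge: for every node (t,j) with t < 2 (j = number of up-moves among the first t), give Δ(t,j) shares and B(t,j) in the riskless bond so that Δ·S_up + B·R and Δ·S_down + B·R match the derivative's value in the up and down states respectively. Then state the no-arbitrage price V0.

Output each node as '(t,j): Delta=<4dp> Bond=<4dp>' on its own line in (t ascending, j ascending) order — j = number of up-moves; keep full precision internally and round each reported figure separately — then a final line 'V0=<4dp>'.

(0,0): Delta=-0.3322 Bond=25.6992
(1,0): Delta=0.0000 Bond=9.5238
(1,1): Delta=-0.3523 Bond=28.5714
V0=1.4487

No-arbitrage ⇒ martingale measure with p* = (R−d)/(u−d) = 0.9167.
At expiry t=2: V(2,0)=10.0000, V(2,1)=10.0000, V(2,2)=0.0000
Node (1,0) S=52.5600: V=(p*·10.0000+(1−p*)·10.0000)/1.05=9.5238; Δ=(10.0000−10.0000)/(56.7648−37.8432)=0.0000; B=V−Δ·S=9.5238
Node (1,1) S=78.8400: V=(p*·0.0000+(1−p*)·10.0000)/1.05=0.7937; Δ=(0.0000−10.0000)/(85.1472−56.7648)=-0.3523; B=V−Δ·S=28.5714
Node (0,0) S=73.0000: V=(p*·0.7937+(1−p*)·9.5238)/1.05=1.4487; Δ=(0.7937−9.5238)/(78.8400−52.5600)=-0.3322; B=V−Δ·S=25.6992
Root portfolio cost Δ·73+B reproduces V0=1.4487.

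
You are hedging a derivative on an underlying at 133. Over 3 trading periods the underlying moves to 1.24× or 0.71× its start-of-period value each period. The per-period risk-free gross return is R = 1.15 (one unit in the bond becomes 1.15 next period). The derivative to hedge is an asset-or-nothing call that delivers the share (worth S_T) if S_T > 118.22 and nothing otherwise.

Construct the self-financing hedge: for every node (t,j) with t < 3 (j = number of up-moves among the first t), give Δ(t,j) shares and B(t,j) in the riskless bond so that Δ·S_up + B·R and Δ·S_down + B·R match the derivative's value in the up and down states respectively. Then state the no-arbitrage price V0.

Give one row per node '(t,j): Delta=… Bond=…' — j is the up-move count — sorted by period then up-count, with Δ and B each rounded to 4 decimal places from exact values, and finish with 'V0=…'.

Under the risk-neutral measure, an up-move has probability p* = (R−d)/(u−d) = 0.8302 and values discount at R = 1.15.
At expiry t=3: V(3,0)=0.0000, V(3,1)=0.0000, V(3,2)=145.1956, V(3,3)=253.5810
Node (2,0) S=67.0453: V=(p*·0.0000+(1−p*)·0.0000)/1.15=0.0000; Δ=(0.0000−0.0000)/(83.1362−47.6022)=0.0000; B=V−Δ·S=0.0000
Node (2,1) S=117.0932: V=(p*·145.1956+(1−p*)·0.0000)/1.15=104.8171; Δ=(145.1956−0.0000)/(145.1956−83.1362)=2.3396; B=V−Δ·S=-169.1368
Node (2,2) S=204.5008: V=(p*·253.5810+(1−p*)·145.1956)/1.15=204.5008; Δ=(253.5810−145.1956)/(253.5810−145.1956)=1.0000; B=V−Δ·S=0.0000
Node (1,0) S=94.4300: V=(p*·104.8171+(1−p*)·0.0000)/1.15=75.6678; Δ=(104.8171−0.0000)/(117.0932−67.0453)=2.0943; B=V−Δ·S=-122.1004
Node (1,1) S=164.9200: V=(p*·204.5008+(1−p*)·104.8171)/1.15=163.1073; Δ=(204.5008−104.8171)/(204.5008−117.0932)=1.1404; B=V−Δ·S=-24.9751
Node (0,0) S=133.0000: V=(p*·163.1073+(1−p*)·75.6678)/1.15=128.9209; Δ=(163.1073−75.6678)/(164.9200−94.4300)=1.2405; B=V−Δ·S=-36.0592
Root portfolio cost Δ·133+B reproduces V0=128.9209.

(0,0): Delta=1.2405 Bond=-36.0592
(1,0): Delta=2.0943 Bond=-122.1004
(1,1): Delta=1.1404 Bond=-24.9751
(2,0): Delta=0.0000 Bond=0.0000
(2,1): Delta=2.3396 Bond=-169.1368
(2,2): Delta=1.0000 Bond=0.0000
V0=128.9209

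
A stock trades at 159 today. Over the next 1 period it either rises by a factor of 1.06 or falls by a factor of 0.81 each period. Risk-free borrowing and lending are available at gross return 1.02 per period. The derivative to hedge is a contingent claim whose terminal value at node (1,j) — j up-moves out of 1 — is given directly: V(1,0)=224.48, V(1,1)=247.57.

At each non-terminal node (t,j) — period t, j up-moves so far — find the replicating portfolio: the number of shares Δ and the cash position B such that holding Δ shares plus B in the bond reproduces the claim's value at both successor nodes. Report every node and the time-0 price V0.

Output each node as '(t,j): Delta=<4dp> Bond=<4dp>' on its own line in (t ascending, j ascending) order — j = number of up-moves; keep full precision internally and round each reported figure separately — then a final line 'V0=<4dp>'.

(0,0): Delta=0.5809 Bond=146.7337
V0=239.0937

The replicating-portfolio and risk-neutral prices coincide; use p* = (1.02−0.81)/(1.06−0.81) = 0.8400 for the latter.
Terminal values V(1,·): V(1,0)=224.4800, V(1,1)=247.5700
  t=0,j=0: stock 159.0000 → up 168.5400 (V=247.5700), down 128.7900 (V=224.4800). Price 239.0937; hedge Δ=0.5809, bond B=146.7337.
Each (Δ,B) replicates both successor values, so the strategy is self-financing and V0 is arbitrage-free.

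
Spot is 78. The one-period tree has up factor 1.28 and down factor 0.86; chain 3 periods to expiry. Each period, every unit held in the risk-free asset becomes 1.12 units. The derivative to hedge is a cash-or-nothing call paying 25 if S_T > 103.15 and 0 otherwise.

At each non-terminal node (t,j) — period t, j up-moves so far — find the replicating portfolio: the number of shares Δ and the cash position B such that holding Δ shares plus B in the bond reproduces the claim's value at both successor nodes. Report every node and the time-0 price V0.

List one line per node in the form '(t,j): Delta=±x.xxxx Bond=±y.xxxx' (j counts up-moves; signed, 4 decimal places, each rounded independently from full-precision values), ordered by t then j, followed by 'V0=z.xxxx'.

Since d<R<u, set p* = (R−d)/(u−d) = 0.6190; price each node as the discounted p*-expectation of its children.
Terminal payoffs: V(3,0)=0.0000, V(3,1)=0.0000, V(3,2)=25.0000, V(3,3)=25.0000
  t=2,j=0: stock 57.6888 → up 73.8417 (V=0.0000), down 49.6124 (V=0.0000). Price 0.0000; hedge Δ=0.0000, bond B=0.0000.
  t=2,j=1: stock 85.8624 → up 109.9039 (V=25.0000), down 73.8417 (V=0.0000). Price 13.8180; hedge Δ=0.6932, bond B=-45.7058.
  t=2,j=2: stock 127.7952 → up 163.5779 (V=25.0000), down 109.9039 (V=25.0000). Price 22.3214; hedge Δ=0.0000, bond B=22.3214.
  t=1,j=0: stock 67.0800 → up 85.8624 (V=13.8180), down 57.6888 (V=0.0000). Price 7.6375; hedge Δ=0.4905, bond B=-25.2625.
  t=1,j=1: stock 99.8400 → up 127.7952 (V=22.3214), down 85.8624 (V=13.8180). Price 17.0375; hedge Δ=0.2028, bond B=-3.2087.
  t=0,j=0: stock 78.0000 → up 99.8400 (V=17.0375), down 67.0800 (V=7.6375). Price 12.0148; hedge Δ=0.2869, bond B=-10.3662.
Each (Δ,B) replicates both successor values, so the strategy is self-financing and V0 is arbitrage-free.

(0,0): Delta=0.2869 Bond=-10.3662
(1,0): Delta=0.4905 Bond=-25.2625
(1,1): Delta=0.2028 Bond=-3.2087
(2,0): Delta=0.0000 Bond=0.0000
(2,1): Delta=0.6932 Bond=-45.7058
(2,2): Delta=0.0000 Bond=22.3214
V0=12.0148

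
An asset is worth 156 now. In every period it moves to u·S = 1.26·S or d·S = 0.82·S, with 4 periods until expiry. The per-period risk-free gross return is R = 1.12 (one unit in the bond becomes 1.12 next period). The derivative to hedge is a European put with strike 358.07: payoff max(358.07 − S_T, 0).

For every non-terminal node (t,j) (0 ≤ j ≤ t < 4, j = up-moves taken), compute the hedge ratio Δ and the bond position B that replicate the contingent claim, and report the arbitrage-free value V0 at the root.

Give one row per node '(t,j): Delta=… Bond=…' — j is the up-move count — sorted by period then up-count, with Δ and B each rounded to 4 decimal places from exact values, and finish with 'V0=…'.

No-arbitrage ⇒ martingale measure with p* = (R−d)/(u−d) = 0.6818.
Terminal values V(4,·): V(4,0)=287.5390, V(4,1)=249.6931, V(4,2)=191.5397, V(4,3)=102.1819, V(4,4)=0.0000
  t=3,j=0: stock 86.0134 → up 108.3769 (V=249.6931), down 70.5310 (V=287.5390). Price 233.6919; hedge Δ=-1.0000, bond B=319.7054.
  t=3,j=1: stock 132.1669 → up 166.5303 (V=191.5397), down 108.3769 (V=249.6931). Price 187.5384; hedge Δ=-1.0000, bond B=319.7054.
  t=3,j=2: stock 203.0858 → up 255.8881 (V=102.1819), down 166.5303 (V=191.5397). Price 116.6196; hedge Δ=-1.0000, bond B=319.7054.
  t=3,j=3: stock 312.0587 → up 393.1939 (V=0.0000), down 255.8881 (V=102.1819). Price 29.0289; hedge Δ=-0.7442, bond B=261.2605.
  t=2,j=0: stock 104.8944 → up 132.1669 (V=187.5384), down 86.0134 (V=233.6919). Price 180.5568; hedge Δ=-1.0000, bond B=285.4512.
  t=2,j=1: stock 161.1792 → up 203.0858 (V=116.6196), down 132.1669 (V=187.5384). Price 124.2720; hedge Δ=-1.0000, bond B=285.4512.
  t=2,j=2: stock 247.6656 → up 312.0587 (V=29.0289), down 203.0858 (V=116.6196). Price 50.8024; hedge Δ=-0.8038, bond B=249.8720.
  t=1,j=0: stock 127.9200 → up 161.1792 (V=124.2720), down 104.8944 (V=180.5568). Price 126.9472; hedge Δ=-1.0000, bond B=254.8672.
  t=1,j=1: stock 196.5600 → up 247.6656 (V=50.8024), down 161.1792 (V=124.2720). Price 66.2313; hedge Δ=-0.8495, bond B=233.2077.
  t=0,j=0: stock 156.0000 → up 196.5600 (V=66.2313), down 127.9200 (V=126.9472). Price 76.3839; hedge Δ=-0.8846, bond B=214.3744.
Check: Δ(0,0)·S0 + B(0,0) = 76.3839 = V0.

(0,0): Delta=-0.8846 Bond=214.3744
(1,0): Delta=-1.0000 Bond=254.8672
(1,1): Delta=-0.8495 Bond=233.2077
(2,0): Delta=-1.0000 Bond=285.4512
(2,1): Delta=-1.0000 Bond=285.4512
(2,2): Delta=-0.8038 Bond=249.8720
(3,0): Delta=-1.0000 Bond=319.7054
(3,1): Delta=-1.0000 Bond=319.7054
(3,2): Delta=-1.0000 Bond=319.7054
(3,3): Delta=-0.7442 Bond=261.2605
V0=76.3839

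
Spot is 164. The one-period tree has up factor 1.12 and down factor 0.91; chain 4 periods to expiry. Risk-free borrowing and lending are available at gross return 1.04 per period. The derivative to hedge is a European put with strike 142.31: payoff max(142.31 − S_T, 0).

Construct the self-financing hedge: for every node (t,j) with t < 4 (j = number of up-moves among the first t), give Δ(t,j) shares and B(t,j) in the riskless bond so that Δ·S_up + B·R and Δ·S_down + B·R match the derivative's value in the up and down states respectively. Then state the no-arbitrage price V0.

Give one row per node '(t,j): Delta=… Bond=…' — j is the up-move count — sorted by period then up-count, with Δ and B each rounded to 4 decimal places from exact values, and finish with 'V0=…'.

(0,0): Delta=-0.0641 Bond=11.5101
(1,0): Delta=-0.1653 Bond=27.0684
(1,1): Delta=-0.0135 Bond=2.6794
(2,0): Delta=-0.4146 Bond=62.0100
(2,1): Delta=-0.0406 Bond=7.3149
(2,2): Delta=0.0000 Bond=0.0000
(3,0): Delta=-1.0000 Bond=136.8365
(3,1): Delta=-0.1219 Bond=19.9696
(3,2): Delta=0.0000 Bond=0.0000
(3,3): Delta=0.0000 Bond=0.0000
V0=0.9930

No-arbitrage ⇒ martingale measure with p* = (R−d)/(u−d) = 0.6190.
Terminal values V(4,·): V(4,0)=29.8471, V(4,1)=3.8941, V(4,2)=0.0000, V(4,3)=0.0000, V(4,4)=0.0000
Node (3,0) S=123.5856: V=(p*·3.8941+(1−p*)·29.8471)/1.04=13.2509; Δ=(3.8941−29.8471)/(138.4159−112.4629)=-1.0000; B=V−Δ·S=136.8365
Node (3,1) S=152.1054: V=(p*·0.0000+(1−p*)·3.8941)/1.04=1.4264; Δ=(0.0000−3.8941)/(170.3581−138.4159)=-0.1219; B=V−Δ·S=19.9696
Node (3,2) S=187.2067: V=(p*·0.0000+(1−p*)·0.0000)/1.04=0.0000; Δ=(0.0000−0.0000)/(209.6715−170.3581)=0.0000; B=V−Δ·S=0.0000
Node (3,3) S=230.4082: V=(p*·0.0000+(1−p*)·0.0000)/1.04=0.0000; Δ=(0.0000−0.0000)/(258.0572−209.6715)=0.0000; B=V−Δ·S=0.0000
Node (2,0) S=135.8084: V=(p*·1.4264+(1−p*)·13.2509)/1.04=5.7029; Δ=(1.4264−13.2509)/(152.1054−123.5856)=-0.4146; B=V−Δ·S=62.0100
Node (2,1) S=167.1488: V=(p*·0.0000+(1−p*)·1.4264)/1.04=0.5225; Δ=(0.0000−1.4264)/(187.2067−152.1054)=-0.0406; B=V−Δ·S=7.3149
Node (2,2) S=205.7216: V=(p*·0.0000+(1−p*)·0.0000)/1.04=0.0000; Δ=(0.0000−0.0000)/(230.4082−187.2067)=0.0000; B=V−Δ·S=0.0000
Node (1,0) S=149.2400: V=(p*·0.5225+(1−p*)·5.7029)/1.04=2.4000; Δ=(0.5225−5.7029)/(167.1488−135.8084)=-0.1653; B=V−Δ·S=27.0684
Node (1,1) S=183.6800: V=(p*·0.0000+(1−p*)·0.5225)/1.04=0.1914; Δ=(0.0000−0.5225)/(205.7216−167.1488)=-0.0135; B=V−Δ·S=2.6794
Node (0,0) S=164.0000: V=(p*·0.1914+(1−p*)·2.4000)/1.04=0.9930; Δ=(0.1914−2.4000)/(183.6800−149.2400)=-0.0641; B=V−Δ·S=11.5101
Self-financing check: at every node Δ·S+B equals the discounted successor values.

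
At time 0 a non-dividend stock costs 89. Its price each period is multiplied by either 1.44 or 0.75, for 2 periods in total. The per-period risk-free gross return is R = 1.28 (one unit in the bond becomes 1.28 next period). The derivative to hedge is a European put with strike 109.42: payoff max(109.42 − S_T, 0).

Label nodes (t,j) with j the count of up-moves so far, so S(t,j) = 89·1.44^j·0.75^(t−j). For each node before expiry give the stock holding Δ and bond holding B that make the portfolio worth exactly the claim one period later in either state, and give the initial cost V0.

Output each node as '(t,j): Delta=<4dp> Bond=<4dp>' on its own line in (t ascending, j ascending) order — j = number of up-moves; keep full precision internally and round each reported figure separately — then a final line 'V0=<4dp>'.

Under the risk-neutral measure, an up-move has probability p* = (R−d)/(u−d) = 0.7681 and values discount at R = 1.28.
Payoff layer (t=2): V(2,0)=59.3575, V(2,1)=13.3000, V(2,2)=0.0000
(1,0): S=66.7500. Δ = (V_up−V_dn)/(S_up−S_dn) = (13.3000−59.3575)/(96.1200−50.0625) = -1.0000. V = [p*·13.3000 + (1−p*)·59.3575]/1.28 = 18.7344. B = V − Δ·S = 85.4844.
(1,1): S=128.1600. Δ = (V_up−V_dn)/(S_up−S_dn) = (0.0000−13.3000)/(184.5504−96.1200) = -0.1504. V = [p*·0.0000 + (1−p*)·13.3000]/1.28 = 2.4094. B = V − Δ·S = 21.6848.
(0,0): S=89.0000. Δ = (V_up−V_dn)/(S_up−S_dn) = (2.4094−18.7344)/(128.1600−66.7500) = -0.2658. V = [p*·2.4094 + (1−p*)·18.7344]/1.28 = 4.8398. B = V − Δ·S = 28.4991.
Self-financing check: at every node Δ·S+B equals the discounted successor values.

(0,0): Delta=-0.2658 Bond=28.4991
(1,0): Delta=-1.0000 Bond=85.4844
(1,1): Delta=-0.1504 Bond=21.6848
V0=4.8398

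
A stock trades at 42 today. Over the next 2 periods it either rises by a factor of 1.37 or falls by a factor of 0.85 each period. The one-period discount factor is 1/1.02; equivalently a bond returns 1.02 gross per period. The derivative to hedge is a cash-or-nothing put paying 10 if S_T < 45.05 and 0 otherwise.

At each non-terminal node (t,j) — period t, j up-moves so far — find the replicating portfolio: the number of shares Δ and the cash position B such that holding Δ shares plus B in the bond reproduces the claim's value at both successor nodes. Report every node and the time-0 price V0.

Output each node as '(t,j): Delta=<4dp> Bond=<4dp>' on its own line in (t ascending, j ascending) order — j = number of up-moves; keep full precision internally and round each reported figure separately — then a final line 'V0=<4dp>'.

(0,0): Delta=-0.3021 Bond=17.0444
(1,0): Delta=-0.5387 Bond=25.8296
(1,1): Delta=0.0000 Bond=0.0000
V0=4.3544

Risk-neutral probability p* = (R−d)/(u−d) = (1.02−0.85)/(1.37−0.85) = 0.3269.
Terminal payoffs: V(2,0)=10.0000, V(2,1)=0.0000, V(2,2)=0.0000
Node (1,0) S=35.7000: V=(p*·0.0000+(1−p*)·10.0000)/1.02=6.5988; Δ=(0.0000−10.0000)/(48.9090−30.3450)=-0.5387; B=V−Δ·S=25.8296
Node (1,1) S=57.5400: V=(p*·0.0000+(1−p*)·0.0000)/1.02=0.0000; Δ=(0.0000−0.0000)/(78.8298−48.9090)=0.0000; B=V−Δ·S=0.0000
Node (0,0) S=42.0000: V=(p*·0.0000+(1−p*)·6.5988)/1.02=4.3544; Δ=(0.0000−6.5988)/(57.5400−35.7000)=-0.3021; B=V−Δ·S=17.0444
Each (Δ,B) replicates both successor values, so the strategy is self-financing and V0 is arbitrage-free.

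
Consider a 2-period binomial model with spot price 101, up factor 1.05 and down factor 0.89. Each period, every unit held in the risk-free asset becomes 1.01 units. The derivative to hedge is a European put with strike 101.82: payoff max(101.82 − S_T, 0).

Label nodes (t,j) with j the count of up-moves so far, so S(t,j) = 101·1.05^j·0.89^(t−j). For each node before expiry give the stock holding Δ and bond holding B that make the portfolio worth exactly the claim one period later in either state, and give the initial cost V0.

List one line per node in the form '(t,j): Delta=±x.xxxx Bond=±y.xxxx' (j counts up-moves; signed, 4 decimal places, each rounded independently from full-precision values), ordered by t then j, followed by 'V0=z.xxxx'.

No-arbitrage ⇒ martingale measure with p* = (R−d)/(u−d) = 0.7500.
Terminal values V(2,·): V(2,0)=21.8179, V(2,1)=7.4355, V(2,2)=0.0000
(1,0): S=89.8900. Δ = (V_up−V_dn)/(S_up−S_dn) = (7.4355−21.8179)/(94.3845−80.0021) = -1.0000. V = [p*·7.4355 + (1−p*)·21.8179]/1.01 = 10.9219. B = V − Δ·S = 100.8119.
(1,1): S=106.0500. Δ = (V_up−V_dn)/(S_up−S_dn) = (0.0000−7.4355)/(111.3525−94.3845) = -0.4382. V = [p*·0.0000 + (1−p*)·7.4355]/1.01 = 1.8405. B = V − Δ·S = 48.3123.
(0,0): S=101.0000. Δ = (V_up−V_dn)/(S_up−S_dn) = (1.8405−10.9219)/(106.0500−89.8900) = -0.5620. V = [p*·1.8405 + (1−p*)·10.9219]/1.01 = 4.0701. B = V − Δ·S = 60.8289.
Each (Δ,B) replicates both successor values, so the strategy is self-financing and V0 is arbitrage-free.

(0,0): Delta=-0.5620 Bond=60.8289
(1,0): Delta=-1.0000 Bond=100.8119
(1,1): Delta=-0.4382 Bond=48.3123
V0=4.0701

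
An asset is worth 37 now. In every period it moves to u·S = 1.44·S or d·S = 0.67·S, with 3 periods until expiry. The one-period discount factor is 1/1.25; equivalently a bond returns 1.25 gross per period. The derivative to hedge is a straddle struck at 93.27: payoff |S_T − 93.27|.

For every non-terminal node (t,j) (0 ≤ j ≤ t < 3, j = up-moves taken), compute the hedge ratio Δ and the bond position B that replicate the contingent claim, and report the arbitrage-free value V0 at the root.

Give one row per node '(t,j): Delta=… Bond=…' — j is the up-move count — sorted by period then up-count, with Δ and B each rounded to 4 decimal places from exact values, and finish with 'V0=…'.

Under the risk-neutral measure, an up-move has probability p* = (R−d)/(u−d) = 0.7532 and values discount at R = 1.25.
Terminal payoffs: V(3,0)=82.1418, V(3,1)=69.3526, V(3,2)=41.8655, V(3,3)=17.2114
Node (2,0) S=16.6093: V=(p*·69.3526+(1−p*)·82.1418)/1.25=58.0067; Δ=(69.3526−82.1418)/(23.9174−11.1282)=-1.0000; B=V−Δ·S=74.6160
Node (2,1) S=35.6976: V=(p*·41.8655+(1−p*)·69.3526)/1.25=38.9184; Δ=(41.8655−69.3526)/(51.4045−23.9174)=-1.0000; B=V−Δ·S=74.6160
Node (2,2) S=76.7232: V=(p*·17.2114+(1−p*)·41.8655)/1.25=18.6359; Δ=(17.2114−41.8655)/(110.4814−51.4045)=-0.4173; B=V−Δ·S=50.6541
Node (1,0) S=24.7900: V=(p*·38.9184+(1−p*)·58.0067)/1.25=34.9028; Δ=(38.9184−58.0067)/(35.6976−16.6093)=-1.0000; B=V−Δ·S=59.6928
Node (1,1) S=53.2800: V=(p*·18.6359+(1−p*)·38.9184)/1.25=18.9125; Δ=(18.6359−38.9184)/(76.7232−35.6976)=-0.4944; B=V−Δ·S=45.2534
Node (0,0) S=37.0000: V=(p*·18.9125+(1−p*)·34.9028)/1.25=18.2865; Δ=(18.9125−34.9028)/(53.2800−24.7900)=-0.5613; B=V−Δ·S=39.0531
Self-financing check: at every node Δ·S+B equals the discounted successor values.

(0,0): Delta=-0.5613 Bond=39.0531
(1,0): Delta=-1.0000 Bond=59.6928
(1,1): Delta=-0.4944 Bond=45.2534
(2,0): Delta=-1.0000 Bond=74.6160
(2,1): Delta=-1.0000 Bond=74.6160
(2,2): Delta=-0.4173 Bond=50.6541
V0=18.2865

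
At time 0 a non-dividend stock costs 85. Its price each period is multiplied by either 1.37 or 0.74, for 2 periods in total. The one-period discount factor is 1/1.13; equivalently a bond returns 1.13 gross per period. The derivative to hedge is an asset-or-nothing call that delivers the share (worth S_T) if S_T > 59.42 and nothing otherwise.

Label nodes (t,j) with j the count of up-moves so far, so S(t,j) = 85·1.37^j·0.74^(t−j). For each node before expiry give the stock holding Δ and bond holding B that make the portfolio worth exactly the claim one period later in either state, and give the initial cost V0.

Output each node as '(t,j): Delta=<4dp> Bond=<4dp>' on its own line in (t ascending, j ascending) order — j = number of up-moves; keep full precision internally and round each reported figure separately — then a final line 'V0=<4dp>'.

(0,0): Delta=1.2930 Bond=-30.1979
(1,0): Delta=2.1746 Bond=-89.5744
(1,1): Delta=1.0000 Bond=0.0000
V0=79.7099

Risk-neutral probability p* = (R−d)/(u−d) = (1.13−0.74)/(1.37−0.74) = 0.6190.
Terminal payoffs: V(2,0)=0.0000, V(2,1)=86.1730, V(2,2)=159.5365
Node (1,0) S=62.9000: V=(p*·86.1730+(1−p*)·0.0000)/1.13=47.2081; Δ=(86.1730−0.0000)/(86.1730−46.5460)=2.1746; B=V−Δ·S=-89.5744
Node (1,1) S=116.4500: V=(p*·159.5365+(1−p*)·86.1730)/1.13=116.4500; Δ=(159.5365−86.1730)/(159.5365−86.1730)=1.0000; B=V−Δ·S=0.0000
Node (0,0) S=85.0000: V=(p*·116.4500+(1−p*)·47.2081)/1.13=79.7099; Δ=(116.4500−47.2081)/(116.4500−62.9000)=1.2930; B=V−Δ·S=-30.1979
Root portfolio cost Δ·85+B reproduces V0=79.7099.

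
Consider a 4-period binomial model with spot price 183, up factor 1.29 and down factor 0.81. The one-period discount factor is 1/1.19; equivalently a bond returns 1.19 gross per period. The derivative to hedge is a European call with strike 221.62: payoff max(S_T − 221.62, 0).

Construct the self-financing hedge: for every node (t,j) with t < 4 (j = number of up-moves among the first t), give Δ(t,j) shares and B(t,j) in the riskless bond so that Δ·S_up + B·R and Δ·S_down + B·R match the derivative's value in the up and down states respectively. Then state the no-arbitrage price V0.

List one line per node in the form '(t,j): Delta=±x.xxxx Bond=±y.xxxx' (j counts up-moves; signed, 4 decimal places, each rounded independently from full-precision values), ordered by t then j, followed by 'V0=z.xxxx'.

Under the risk-neutral measure, an up-move has probability p* = (R−d)/(u−d) = 0.7917 and values discount at R = 1.19.
At expiry t=4: V(4,0)=0.0000, V(4,1)=0.0000, V(4,2)=0.0000, V(4,3)=96.5837, V(4,4)=285.1489
Node (3,0) S=97.2537: V=(p*·0.0000+(1−p*)·0.0000)/1.19=0.0000; Δ=(0.0000−0.0000)/(125.4573−78.7755)=0.0000; B=V−Δ·S=0.0000
Node (3,1) S=154.8855: V=(p*·0.0000+(1−p*)·0.0000)/1.19=0.0000; Δ=(0.0000−0.0000)/(199.8023−125.4573)=0.0000; B=V−Δ·S=0.0000
Node (3,2) S=246.6695: V=(p*·96.5837+(1−p*)·0.0000)/1.19=64.2539; Δ=(96.5837−0.0000)/(318.2037−199.8023)=0.8157; B=V−Δ·S=-136.9622
Node (3,3) S=392.8441: V=(p*·285.1489+(1−p*)·96.5837)/1.19=206.6088; Δ=(285.1489−96.5837)/(506.7689−318.2037)=1.0000; B=V−Δ·S=-186.2353
Node (2,0) S=120.0663: V=(p*·0.0000+(1−p*)·0.0000)/1.19=0.0000; Δ=(0.0000−0.0000)/(154.8855−97.2537)=0.0000; B=V−Δ·S=0.0000
Node (2,1) S=191.2167: V=(p*·64.2539+(1−p*)·0.0000)/1.19=42.7459; Δ=(64.2539−0.0000)/(246.6695−154.8855)=0.7001; B=V−Δ·S=-91.1163
Node (2,2) S=304.5303: V=(p*·206.6088+(1−p*)·64.2539)/1.19=148.6988; Δ=(206.6088−64.2539)/(392.8441−246.6695)=0.9739; B=V−Δ·S=-147.8740
Node (1,0) S=148.2300: V=(p*·42.7459+(1−p*)·0.0000)/1.19=28.4374; Δ=(42.7459−0.0000)/(191.2167−120.0663)=0.6008; B=V−Δ·S=-60.6166
Node (1,1) S=236.0700: V=(p*·148.6988+(1−p*)·42.7459)/1.19=106.4078; Δ=(148.6988−42.7459)/(304.5303−191.2167)=0.9350; B=V−Δ·S=-114.3273
Node (0,0) S=183.0000: V=(p*·106.4078+(1−p*)·28.4374)/1.19=75.7680; Δ=(106.4078−28.4374)/(236.0700−148.2300)=0.8876; B=V−Δ·S=-86.6702
Check: Δ(0,0)·S0 + B(0,0) = 75.7680 = V0.

(0,0): Delta=0.8876 Bond=-86.6702
(1,0): Delta=0.6008 Bond=-60.6166
(1,1): Delta=0.9350 Bond=-114.3273
(2,0): Delta=0.0000 Bond=0.0000
(2,1): Delta=0.7001 Bond=-91.1163
(2,2): Delta=0.9739 Bond=-147.8740
(3,0): Delta=0.0000 Bond=0.0000
(3,1): Delta=0.0000 Bond=0.0000
(3,2): Delta=0.8157 Bond=-136.9622
(3,3): Delta=1.0000 Bond=-186.2353
V0=75.7680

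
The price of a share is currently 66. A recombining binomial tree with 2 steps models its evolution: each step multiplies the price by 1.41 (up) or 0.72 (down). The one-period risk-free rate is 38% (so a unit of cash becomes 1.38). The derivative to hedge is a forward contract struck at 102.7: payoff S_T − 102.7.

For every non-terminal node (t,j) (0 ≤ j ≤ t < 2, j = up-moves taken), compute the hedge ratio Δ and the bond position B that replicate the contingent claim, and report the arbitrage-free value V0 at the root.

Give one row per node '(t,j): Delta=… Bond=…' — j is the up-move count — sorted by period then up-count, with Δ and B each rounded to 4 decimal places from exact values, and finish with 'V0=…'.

No-arbitrage ⇒ martingale measure with p* = (R−d)/(u−d) = 0.9565.
Terminal values V(2,·): V(2,0)=-68.4856, V(2,1)=-35.6968, V(2,2)=28.5146
  t=1,j=0: stock 47.5200 → up 67.0032 (V=-35.6968), down 34.2144 (V=-68.4856). Price -26.9003; hedge Δ=1.0000, bond B=-74.4203.
  t=1,j=1: stock 93.0600 → up 131.2146 (V=28.5146), down 67.0032 (V=-35.6968). Price 18.6397; hedge Δ=1.0000, bond B=-74.4203.
  t=0,j=0: stock 66.0000 → up 93.0600 (V=18.6397), down 47.5200 (V=-26.9003). Price 12.0723; hedge Δ=1.0000, bond B=-53.9277.
Self-financing check: at every node Δ·S+B equals the discounted successor values.

(0,0): Delta=1.0000 Bond=-53.9277
(1,0): Delta=1.0000 Bond=-74.4203
(1,1): Delta=1.0000 Bond=-74.4203
V0=12.0723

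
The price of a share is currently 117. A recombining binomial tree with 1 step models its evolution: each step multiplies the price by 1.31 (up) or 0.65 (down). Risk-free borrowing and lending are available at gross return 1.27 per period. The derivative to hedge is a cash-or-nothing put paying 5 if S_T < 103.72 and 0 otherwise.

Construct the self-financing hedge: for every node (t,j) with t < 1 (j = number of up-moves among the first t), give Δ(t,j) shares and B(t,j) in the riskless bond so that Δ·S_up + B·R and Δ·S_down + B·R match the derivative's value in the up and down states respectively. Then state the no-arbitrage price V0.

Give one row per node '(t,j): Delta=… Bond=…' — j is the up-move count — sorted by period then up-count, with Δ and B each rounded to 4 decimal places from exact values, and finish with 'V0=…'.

(0,0): Delta=-0.0648 Bond=7.8144
V0=0.2386

Risk-neutral probability p* = (R−d)/(u−d) = (1.27−0.65)/(1.31−0.65) = 0.9394.
Terminal payoffs: V(1,0)=5.0000, V(1,1)=0.0000
Node (0,0) S=117.0000: V=(p*·0.0000+(1−p*)·5.0000)/1.27=0.2386; Δ=(0.0000−5.0000)/(153.2700−76.0500)=-0.0648; B=V−Δ·S=7.8144
The time-0 hedge costs 0.2386, which is the no-arbitrage price.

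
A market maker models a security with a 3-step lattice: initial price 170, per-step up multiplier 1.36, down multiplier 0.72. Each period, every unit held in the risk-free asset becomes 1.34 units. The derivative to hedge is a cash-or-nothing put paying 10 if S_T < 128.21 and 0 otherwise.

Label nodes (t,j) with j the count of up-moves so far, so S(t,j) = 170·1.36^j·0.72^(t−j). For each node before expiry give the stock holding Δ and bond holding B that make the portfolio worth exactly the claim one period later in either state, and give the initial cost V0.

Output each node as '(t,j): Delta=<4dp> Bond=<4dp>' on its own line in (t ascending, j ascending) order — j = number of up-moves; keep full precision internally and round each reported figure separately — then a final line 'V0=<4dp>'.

Since d<R<u, set p* = (R−d)/(u−d) = 0.9688; price each node as the discounted p*-expectation of its children.
Terminal payoffs: V(3,0)=10.0000, V(3,1)=10.0000, V(3,2)=0.0000, V(3,3)=0.0000
  t=2,j=0: stock 88.1280 → up 119.8541 (V=10.0000), down 63.4522 (V=10.0000). Price 7.4627; hedge Δ=0.0000, bond B=7.4627.
  t=2,j=1: stock 166.4640 → up 226.3910 (V=0.0000), down 119.8541 (V=10.0000). Price 0.2332; hedge Δ=-0.0939, bond B=15.8582.
  t=2,j=2: stock 314.4320 → up 427.6275 (V=0.0000), down 226.3910 (V=0.0000). Price 0.0000; hedge Δ=0.0000, bond B=0.0000.
  t=1,j=0: stock 122.4000 → up 166.4640 (V=0.2332), down 88.1280 (V=7.4627). Price 0.3426; hedge Δ=-0.0923, bond B=11.6387.
  t=1,j=1: stock 231.2000 → up 314.4320 (V=0.0000), down 166.4640 (V=0.2332). Price 0.0054; hedge Δ=-0.0016, bond B=0.3698.
  t=0,j=0: stock 170.0000 → up 231.2000 (V=0.0054), down 122.4000 (V=0.3426). Price 0.0119; hedge Δ=-0.0031, bond B=0.5388.
Check: Δ(0,0)·S0 + B(0,0) = 0.0119 = V0.

(0,0): Delta=-0.0031 Bond=0.5388
(1,0): Delta=-0.0923 Bond=11.6387
(1,1): Delta=-0.0016 Bond=0.3698
(2,0): Delta=0.0000 Bond=7.4627
(2,1): Delta=-0.0939 Bond=15.8582
(2,2): Delta=0.0000 Bond=0.0000
V0=0.0119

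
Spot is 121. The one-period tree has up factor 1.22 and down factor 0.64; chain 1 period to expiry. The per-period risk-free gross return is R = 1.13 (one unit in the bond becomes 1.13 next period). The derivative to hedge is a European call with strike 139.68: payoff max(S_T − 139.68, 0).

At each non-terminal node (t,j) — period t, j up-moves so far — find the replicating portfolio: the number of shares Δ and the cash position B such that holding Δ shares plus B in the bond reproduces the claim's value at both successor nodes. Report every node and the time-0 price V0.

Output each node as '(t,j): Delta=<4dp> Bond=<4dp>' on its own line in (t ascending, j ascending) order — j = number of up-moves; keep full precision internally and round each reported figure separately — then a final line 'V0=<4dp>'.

(0,0): Delta=0.1131 Bond=-7.7534
V0=5.9362

Since d<R<u, set p* = (R−d)/(u−d) = 0.8448; price each node as the discounted p*-expectation of its children.
Payoff layer (t=1): V(1,0)=0.0000, V(1,1)=7.9400
  t=0,j=0: stock 121.0000 → up 147.6200 (V=7.9400), down 77.4400 (V=0.0000). Price 5.9362; hedge Δ=0.1131, bond B=-7.7534.
Each (Δ,B) replicates both successor values, so the strategy is self-financing and V0 is arbitrage-free.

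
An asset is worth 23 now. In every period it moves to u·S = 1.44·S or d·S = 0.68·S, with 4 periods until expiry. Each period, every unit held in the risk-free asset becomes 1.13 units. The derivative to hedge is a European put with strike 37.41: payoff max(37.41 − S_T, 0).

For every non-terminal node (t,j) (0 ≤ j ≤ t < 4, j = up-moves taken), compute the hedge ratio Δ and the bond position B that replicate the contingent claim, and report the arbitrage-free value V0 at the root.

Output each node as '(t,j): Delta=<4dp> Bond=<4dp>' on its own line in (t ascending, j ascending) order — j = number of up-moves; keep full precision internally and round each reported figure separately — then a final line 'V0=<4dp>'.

The replicating-portfolio and risk-neutral prices coincide; use p* = (1.13−0.68)/(1.44−0.68) = 0.5921 for the latter.
At expiry t=4: V(4,0)=32.4923, V(4,1)=26.9960, V(4,2)=15.3568, V(4,3)=0.0000, V(4,4)=0.0000
  t=3,j=0: stock 7.2319 → up 10.4140 (V=26.9960), down 4.9177 (V=32.4923). Price 25.8743; hedge Δ=-1.0000, bond B=33.1062.
  t=3,j=1: stock 15.3147 → up 22.0532 (V=15.3568), down 10.4140 (V=26.9960). Price 17.7915; hedge Δ=-1.0000, bond B=33.1062.
  t=3,j=2: stock 32.4311 → up 46.7008 (V=0.0000), down 22.0532 (V=15.3568). Price 5.5433; hedge Δ=-0.6231, bond B=25.7497.
  t=3,j=3: stock 68.6776 → up 98.8958 (V=0.0000), down 46.7008 (V=0.0000). Price 0.0000; hedge Δ=0.0000, bond B=0.0000.
  t=2,j=0: stock 10.6352 → up 15.3147 (V=17.7915), down 7.2319 (V=25.8743). Price 18.6623; hedge Δ=-1.0000, bond B=29.2975.
  t=2,j=1: stock 22.5216 → up 32.4311 (V=5.5433), down 15.3147 (V=17.7915). Price 9.3268; hedge Δ=-0.7156, bond B=25.4428.
  t=2,j=2: stock 47.6928 → up 68.6776 (V=0.0000), down 32.4311 (V=5.5433). Price 2.0010; hedge Δ=-0.1529, bond B=9.2948.
  t=1,j=0: stock 15.6400 → up 22.5216 (V=9.3268), down 10.6352 (V=18.6623). Price 11.6236; hedge Δ=-0.7854, bond B=23.9072.
  t=1,j=1: stock 33.1200 → up 47.6928 (V=2.0010), down 22.5216 (V=9.3268). Price 4.4152; hedge Δ=-0.2910, bond B=14.0544.
  t=0,j=0: stock 23.0000 → up 33.1200 (V=4.4152), down 15.6400 (V=11.6236). Price 6.5093; hedge Δ=-0.4124, bond B=15.9941.
The time-0 hedge costs 6.5093, which is the no-arbitrage price.

(0,0): Delta=-0.4124 Bond=15.9941
(1,0): Delta=-0.7854 Bond=23.9072
(1,1): Delta=-0.2910 Bond=14.0544
(2,0): Delta=-1.0000 Bond=29.2975
(2,1): Delta=-0.7156 Bond=25.4428
(2,2): Delta=-0.1529 Bond=9.2948
(3,0): Delta=-1.0000 Bond=33.1062
(3,1): Delta=-1.0000 Bond=33.1062
(3,2): Delta=-0.6231 Bond=25.7497
(3,3): Delta=0.0000 Bond=0.0000
V0=6.5093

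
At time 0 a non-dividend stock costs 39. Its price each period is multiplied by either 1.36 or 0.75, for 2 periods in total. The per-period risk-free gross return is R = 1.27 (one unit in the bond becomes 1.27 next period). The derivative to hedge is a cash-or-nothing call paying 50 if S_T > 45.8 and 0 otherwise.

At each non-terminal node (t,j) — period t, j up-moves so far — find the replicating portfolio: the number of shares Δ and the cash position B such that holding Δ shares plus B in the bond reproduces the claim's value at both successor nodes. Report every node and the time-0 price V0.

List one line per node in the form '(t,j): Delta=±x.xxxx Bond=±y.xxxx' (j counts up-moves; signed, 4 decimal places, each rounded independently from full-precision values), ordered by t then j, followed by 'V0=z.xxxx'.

The replicating-portfolio and risk-neutral prices coincide; use p* = (1.27−0.75)/(1.36−0.75) = 0.8525 for the latter.
Payoff layer (t=2): V(2,0)=0.0000, V(2,1)=0.0000, V(2,2)=50.0000
  t=1,j=0: stock 29.2500 → up 39.7800 (V=0.0000), down 21.9375 (V=0.0000). Price 0.0000; hedge Δ=0.0000, bond B=0.0000.
  t=1,j=1: stock 53.0400 → up 72.1344 (V=50.0000), down 39.7800 (V=0.0000). Price 33.5614; hedge Δ=1.5454, bond B=-48.4058.
  t=0,j=0: stock 39.0000 → up 53.0400 (V=33.5614), down 29.2500 (V=0.0000). Price 22.5273; hedge Δ=1.4107, bond B=-32.4913.
Each (Δ,B) replicates both successor values, so the strategy is self-financing and V0 is arbitrage-free.

(0,0): Delta=1.4107 Bond=-32.4913
(1,0): Delta=0.0000 Bond=0.0000
(1,1): Delta=1.5454 Bond=-48.4058
V0=22.5273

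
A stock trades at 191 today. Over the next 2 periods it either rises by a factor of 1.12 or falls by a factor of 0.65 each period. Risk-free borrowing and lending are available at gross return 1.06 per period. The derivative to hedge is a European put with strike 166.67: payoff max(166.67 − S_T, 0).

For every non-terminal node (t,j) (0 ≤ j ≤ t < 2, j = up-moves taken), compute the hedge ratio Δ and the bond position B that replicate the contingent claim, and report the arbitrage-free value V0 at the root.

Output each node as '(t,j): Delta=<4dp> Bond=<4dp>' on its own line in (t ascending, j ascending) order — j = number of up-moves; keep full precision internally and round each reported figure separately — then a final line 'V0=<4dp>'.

(0,0): Delta=-0.3315 Bond=70.0398
(1,0): Delta=-1.0000 Bond=157.2358
(1,1): Delta=-0.2747 Bond=62.0968
V0=6.7223

No-arbitrage ⇒ martingale measure with p* = (R−d)/(u−d) = 0.8723.
Payoff layer (t=2): V(2,0)=85.9725, V(2,1)=27.6220, V(2,2)=0.0000
(1,0): S=124.1500. Δ = (V_up−V_dn)/(S_up−S_dn) = (27.6220−85.9725)/(139.0480−80.6975) = -1.0000. V = [p*·27.6220 + (1−p*)·85.9725]/1.06 = 33.0858. B = V − Δ·S = 157.2358.
(1,1): S=213.9200. Δ = (V_up−V_dn)/(S_up−S_dn) = (0.0000−27.6220)/(239.5904−139.0480) = -0.2747. V = [p*·0.0000 + (1−p*)·27.6220]/1.06 = 3.3266. B = V − Δ·S = 62.0968.
(0,0): S=191.0000. Δ = (V_up−V_dn)/(S_up−S_dn) = (3.3266−33.0858)/(213.9200−124.1500) = -0.3315. V = [p*·3.3266 + (1−p*)·33.0858]/1.06 = 6.7223. B = V − Δ·S = 70.0398.
The time-0 hedge costs 6.7223, which is the no-arbitrage price.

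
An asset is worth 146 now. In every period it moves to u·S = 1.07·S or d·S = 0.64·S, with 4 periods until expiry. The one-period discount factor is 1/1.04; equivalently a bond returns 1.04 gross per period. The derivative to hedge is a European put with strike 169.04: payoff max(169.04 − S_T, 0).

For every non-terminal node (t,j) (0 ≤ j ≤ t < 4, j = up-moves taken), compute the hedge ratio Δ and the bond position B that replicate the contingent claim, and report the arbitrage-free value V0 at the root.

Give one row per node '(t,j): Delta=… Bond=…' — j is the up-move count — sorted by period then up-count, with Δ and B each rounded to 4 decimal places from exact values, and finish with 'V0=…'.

Risk-neutral probability p* = (R−d)/(u−d) = (1.04−0.64)/(1.07−0.64) = 0.9302.
Payoff layer (t=4): V(4,0)=144.5453, V(4,1)=128.0879, V(4,2)=100.5731, V(4,3)=54.5720, V(4,4)=0.0000
(3,0): S=38.2730. Δ = (V_up−V_dn)/(S_up−S_dn) = (128.0879−144.5453)/(40.9521−24.4947) = -1.0000. V = [p*·128.0879 + (1−p*)·144.5453]/1.04 = 124.2654. B = V − Δ·S = 162.5385.
(3,1): S=63.9877. Δ = (V_up−V_dn)/(S_up−S_dn) = (100.5731−128.0879)/(68.4669−40.9521) = -1.0000. V = [p*·100.5731 + (1−p*)·128.0879]/1.04 = 98.5507. B = V − Δ·S = 162.5385.
(3,2): S=106.9795. Δ = (V_up−V_dn)/(S_up−S_dn) = (54.5720−100.5731)/(114.4680−68.4669) = -1.0000. V = [p*·54.5720 + (1−p*)·100.5731]/1.04 = 55.5590. B = V − Δ·S = 162.5385.
(3,3): S=178.8563. Δ = (V_up−V_dn)/(S_up−S_dn) = (0.0000−54.5720)/(191.3762−114.4680) = -0.7096. V = [p*·0.0000 + (1−p*)·54.5720]/1.04 = 3.6609. B = V − Δ·S = 130.5725.
(2,0): S=59.8016. Δ = (V_up−V_dn)/(S_up−S_dn) = (98.5507−124.2654)/(63.9877−38.2730) = -1.0000. V = [p*·98.5507 + (1−p*)·124.2654]/1.04 = 96.4854. B = V − Δ·S = 156.2870.
(2,1): S=99.9808. Δ = (V_up−V_dn)/(S_up−S_dn) = (55.5590−98.5507)/(106.9795−63.9877) = -1.0000. V = [p*·55.5590 + (1−p*)·98.5507]/1.04 = 56.3062. B = V − Δ·S = 156.2870.
(2,2): S=167.1554. Δ = (V_up−V_dn)/(S_up−S_dn) = (3.6609−55.5590)/(178.8563−106.9795) = -0.7220. V = [p*·3.6609 + (1−p*)·55.5590]/1.04 = 7.0016. B = V − Δ·S = 127.6949.
(1,0): S=93.4400. Δ = (V_up−V_dn)/(S_up−S_dn) = (56.3062−96.4854)/(99.9808−59.8016) = -1.0000. V = [p*·56.3062 + (1−p*)·96.4854]/1.04 = 56.8359. B = V − Δ·S = 150.2759.
(1,1): S=156.2200. Δ = (V_up−V_dn)/(S_up−S_dn) = (7.0016−56.3062)/(167.1554−99.9808) = -0.7340. V = [p*·7.0016 + (1−p*)·56.3062]/1.04 = 10.0399. B = V − Δ·S = 124.7016.
(0,0): S=146.0000. Δ = (V_up−V_dn)/(S_up−S_dn) = (10.0399−56.8359)/(156.2200−93.4400) = -0.7454. V = [p*·10.0399 + (1−p*)·56.8359]/1.04 = 12.7930. B = V − Δ·S = 121.6210.
Self-financing check: at every node Δ·S+B equals the discounted successor values.

(0,0): Delta=-0.7454 Bond=121.6210
(1,0): Delta=-1.0000 Bond=150.2759
(1,1): Delta=-0.7340 Bond=124.7016
(2,0): Delta=-1.0000 Bond=156.2870
(2,1): Delta=-1.0000 Bond=156.2870
(2,2): Delta=-0.7220 Bond=127.6949
(3,0): Delta=-1.0000 Bond=162.5385
(3,1): Delta=-1.0000 Bond=162.5385
(3,2): Delta=-1.0000 Bond=162.5385
(3,3): Delta=-0.7096 Bond=130.5725
V0=12.7930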